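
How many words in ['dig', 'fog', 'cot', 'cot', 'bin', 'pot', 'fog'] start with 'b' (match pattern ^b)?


Pattern ^b anchors to start of word. Check which words begin with 'b':
  'dig' -> no
  'fog' -> no
  'cot' -> no
  'cot' -> no
  'bin' -> MATCH (starts with 'b')
  'pot' -> no
  'fog' -> no
Matching words: ['bin']
Count: 1

1


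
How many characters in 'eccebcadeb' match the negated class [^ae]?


Negated class [^ae] matches any char NOT in {a, e}
Scanning 'eccebcadeb':
  pos 0: 'e' -> no (excluded)
  pos 1: 'c' -> MATCH
  pos 2: 'c' -> MATCH
  pos 3: 'e' -> no (excluded)
  pos 4: 'b' -> MATCH
  pos 5: 'c' -> MATCH
  pos 6: 'a' -> no (excluded)
  pos 7: 'd' -> MATCH
  pos 8: 'e' -> no (excluded)
  pos 9: 'b' -> MATCH
Total matches: 6

6


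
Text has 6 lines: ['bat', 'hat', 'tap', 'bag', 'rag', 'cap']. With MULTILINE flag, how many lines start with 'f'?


With MULTILINE flag, ^ matches the start of each line.
Lines: ['bat', 'hat', 'tap', 'bag', 'rag', 'cap']
Checking which lines start with 'f':
  Line 1: 'bat' -> no
  Line 2: 'hat' -> no
  Line 3: 'tap' -> no
  Line 4: 'bag' -> no
  Line 5: 'rag' -> no
  Line 6: 'cap' -> no
Matching lines: []
Count: 0

0


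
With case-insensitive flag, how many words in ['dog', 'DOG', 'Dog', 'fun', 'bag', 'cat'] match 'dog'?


Case-insensitive matching: compare each word's lowercase form to 'dog'.
  'dog' -> lower='dog' -> MATCH
  'DOG' -> lower='dog' -> MATCH
  'Dog' -> lower='dog' -> MATCH
  'fun' -> lower='fun' -> no
  'bag' -> lower='bag' -> no
  'cat' -> lower='cat' -> no
Matches: ['dog', 'DOG', 'Dog']
Count: 3

3


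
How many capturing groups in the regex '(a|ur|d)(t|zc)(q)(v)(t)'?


To count capturing groups, count each '(' that starts a group.
Pattern: '(a|ur|d)(t|zc)(q)(v)(t)'
Walking through the pattern:
  Position 0: '(' -> group #1
  Position 8: '(' -> group #2
  Position 14: '(' -> group #3
  Position 17: '(' -> group #4
  Position 20: '(' -> group #5
Total capturing groups: 5

5


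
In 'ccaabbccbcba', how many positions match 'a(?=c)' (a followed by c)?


Lookahead 'a(?=c)' matches 'a' only when followed by 'c'.
String: 'ccaabbccbcba'
Checking each position where char is 'a':
  pos 2: 'a' -> no (next='a')
  pos 3: 'a' -> no (next='b')
Matching positions: []
Count: 0

0


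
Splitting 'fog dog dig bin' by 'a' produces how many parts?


Splitting by 'a' breaks the string at each occurrence of the separator.
Text: 'fog dog dig bin'
Parts after split:
  Part 1: 'fog dog dig bin'
Total parts: 1

1


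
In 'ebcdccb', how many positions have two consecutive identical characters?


Looking for consecutive identical characters in 'ebcdccb':
  pos 0-1: 'e' vs 'b' -> different
  pos 1-2: 'b' vs 'c' -> different
  pos 2-3: 'c' vs 'd' -> different
  pos 3-4: 'd' vs 'c' -> different
  pos 4-5: 'c' vs 'c' -> MATCH ('cc')
  pos 5-6: 'c' vs 'b' -> different
Consecutive identical pairs: ['cc']
Count: 1

1


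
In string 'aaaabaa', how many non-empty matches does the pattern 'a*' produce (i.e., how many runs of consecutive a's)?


Pattern 'a*' matches zero or more a's. We want non-empty runs of consecutive a's.
String: 'aaaabaa'
Walking through the string to find runs of a's:
  Run 1: positions 0-3 -> 'aaaa'
  Run 2: positions 5-6 -> 'aa'
Non-empty runs found: ['aaaa', 'aa']
Count: 2

2


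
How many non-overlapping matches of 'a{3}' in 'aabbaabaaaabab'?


Pattern 'a{3}' matches exactly 3 consecutive a's (greedy, non-overlapping).
String: 'aabbaabaaaabab'
Scanning for runs of a's:
  Run at pos 0: 'aa' (length 2) -> 0 match(es)
  Run at pos 4: 'aa' (length 2) -> 0 match(es)
  Run at pos 7: 'aaaa' (length 4) -> 1 match(es)
  Run at pos 12: 'a' (length 1) -> 0 match(es)
Matches found: ['aaa']
Total: 1

1


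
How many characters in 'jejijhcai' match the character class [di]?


Character class [di] matches any of: {d, i}
Scanning string 'jejijhcai' character by character:
  pos 0: 'j' -> no
  pos 1: 'e' -> no
  pos 2: 'j' -> no
  pos 3: 'i' -> MATCH
  pos 4: 'j' -> no
  pos 5: 'h' -> no
  pos 6: 'c' -> no
  pos 7: 'a' -> no
  pos 8: 'i' -> MATCH
Total matches: 2

2


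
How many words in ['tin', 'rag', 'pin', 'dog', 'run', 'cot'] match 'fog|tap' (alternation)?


Alternation 'fog|tap' matches either 'fog' or 'tap'.
Checking each word:
  'tin' -> no
  'rag' -> no
  'pin' -> no
  'dog' -> no
  'run' -> no
  'cot' -> no
Matches: []
Count: 0

0


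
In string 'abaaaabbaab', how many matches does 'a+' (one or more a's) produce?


Pattern 'a+' matches one or more consecutive a's.
String: 'abaaaabbaab'
Scanning for runs of a:
  Match 1: 'a' (length 1)
  Match 2: 'aaaa' (length 4)
  Match 3: 'aa' (length 2)
Total matches: 3

3


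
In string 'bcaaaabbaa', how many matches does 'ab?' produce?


Pattern 'ab?' matches 'a' optionally followed by 'b'.
String: 'bcaaaabbaa'
Scanning left to right for 'a' then checking next char:
  Match 1: 'a' (a not followed by b)
  Match 2: 'a' (a not followed by b)
  Match 3: 'a' (a not followed by b)
  Match 4: 'ab' (a followed by b)
  Match 5: 'a' (a not followed by b)
  Match 6: 'a' (a not followed by b)
Total matches: 6

6


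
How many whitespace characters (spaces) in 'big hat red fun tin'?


\s matches whitespace characters (spaces, tabs, etc.).
Text: 'big hat red fun tin'
This text has 5 words separated by spaces.
Number of spaces = number of words - 1 = 5 - 1 = 4

4


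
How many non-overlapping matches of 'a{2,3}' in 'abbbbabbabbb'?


Pattern 'a{2,3}' matches between 2 and 3 consecutive a's (greedy).
String: 'abbbbabbabbb'
Finding runs of a's and applying greedy matching:
  Run at pos 0: 'a' (length 1)
  Run at pos 5: 'a' (length 1)
  Run at pos 8: 'a' (length 1)
Matches: []
Count: 0

0


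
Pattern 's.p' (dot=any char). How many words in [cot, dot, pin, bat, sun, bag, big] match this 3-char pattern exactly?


Pattern 's.p' means: starts with 's', any single char, ends with 'p'.
Checking each word (must be exactly 3 chars):
  'cot' (len=3): no
  'dot' (len=3): no
  'pin' (len=3): no
  'bat' (len=3): no
  'sun' (len=3): no
  'bag' (len=3): no
  'big' (len=3): no
Matching words: []
Total: 0

0


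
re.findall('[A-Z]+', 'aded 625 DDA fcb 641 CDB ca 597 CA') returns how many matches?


Pattern '[A-Z]+' finds one or more uppercase letters.
Text: 'aded 625 DDA fcb 641 CDB ca 597 CA'
Scanning for matches:
  Match 1: 'DDA'
  Match 2: 'CDB'
  Match 3: 'CA'
Total matches: 3

3


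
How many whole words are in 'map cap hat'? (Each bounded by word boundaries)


Word boundaries (\b) mark the start/end of each word.
Text: 'map cap hat'
Splitting by whitespace:
  Word 1: 'map'
  Word 2: 'cap'
  Word 3: 'hat'
Total whole words: 3

3


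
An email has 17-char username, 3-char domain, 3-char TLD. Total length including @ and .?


An email address has format: username@domain.tld
Username length: 17
'@' character: 1
Domain length: 3
'.' character: 1
TLD length: 3
Total = 17 + 1 + 3 + 1 + 3 = 25

25


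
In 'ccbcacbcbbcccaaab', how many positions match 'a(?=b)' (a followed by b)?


Lookahead 'a(?=b)' matches 'a' only when followed by 'b'.
String: 'ccbcacbcbbcccaaab'
Checking each position where char is 'a':
  pos 4: 'a' -> no (next='c')
  pos 13: 'a' -> no (next='a')
  pos 14: 'a' -> no (next='a')
  pos 15: 'a' -> MATCH (next='b')
Matching positions: [15]
Count: 1

1


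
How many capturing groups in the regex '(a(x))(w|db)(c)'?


To count capturing groups, count each '(' that starts a group.
Pattern: '(a(x))(w|db)(c)'
Walking through the pattern:
  Position 0: '(' -> group #1
  Position 2: '(' -> group #2
  Position 6: '(' -> group #3
  Position 12: '(' -> group #4
Total capturing groups: 4

4


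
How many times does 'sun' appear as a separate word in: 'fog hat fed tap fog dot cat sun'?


Scanning each word for exact match 'sun':
  Word 1: 'fog' -> no
  Word 2: 'hat' -> no
  Word 3: 'fed' -> no
  Word 4: 'tap' -> no
  Word 5: 'fog' -> no
  Word 6: 'dot' -> no
  Word 7: 'cat' -> no
  Word 8: 'sun' -> MATCH
Total matches: 1

1


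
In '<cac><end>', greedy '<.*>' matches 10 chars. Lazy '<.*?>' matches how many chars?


Greedy '<.*>' tries to match as MUCH as possible.
Lazy '<.*?>' tries to match as LITTLE as possible.

String: '<cac><end>'
Greedy '<.*>' starts at first '<' and extends to the LAST '>': '<cac><end>' (10 chars)
Lazy '<.*?>' starts at first '<' and stops at the FIRST '>': '<cac>' (5 chars)

5


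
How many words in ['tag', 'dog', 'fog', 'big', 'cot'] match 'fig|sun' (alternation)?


Alternation 'fig|sun' matches either 'fig' or 'sun'.
Checking each word:
  'tag' -> no
  'dog' -> no
  'fog' -> no
  'big' -> no
  'cot' -> no
Matches: []
Count: 0

0


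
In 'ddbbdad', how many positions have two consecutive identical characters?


Looking for consecutive identical characters in 'ddbbdad':
  pos 0-1: 'd' vs 'd' -> MATCH ('dd')
  pos 1-2: 'd' vs 'b' -> different
  pos 2-3: 'b' vs 'b' -> MATCH ('bb')
  pos 3-4: 'b' vs 'd' -> different
  pos 4-5: 'd' vs 'a' -> different
  pos 5-6: 'a' vs 'd' -> different
Consecutive identical pairs: ['dd', 'bb']
Count: 2

2


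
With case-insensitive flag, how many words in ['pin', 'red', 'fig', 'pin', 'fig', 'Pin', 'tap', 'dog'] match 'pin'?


Case-insensitive matching: compare each word's lowercase form to 'pin'.
  'pin' -> lower='pin' -> MATCH
  'red' -> lower='red' -> no
  'fig' -> lower='fig' -> no
  'pin' -> lower='pin' -> MATCH
  'fig' -> lower='fig' -> no
  'Pin' -> lower='pin' -> MATCH
  'tap' -> lower='tap' -> no
  'dog' -> lower='dog' -> no
Matches: ['pin', 'pin', 'Pin']
Count: 3

3


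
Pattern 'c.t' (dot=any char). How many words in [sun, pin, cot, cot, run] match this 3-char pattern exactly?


Pattern 'c.t' means: starts with 'c', any single char, ends with 't'.
Checking each word (must be exactly 3 chars):
  'sun' (len=3): no
  'pin' (len=3): no
  'cot' (len=3): MATCH
  'cot' (len=3): MATCH
  'run' (len=3): no
Matching words: ['cot', 'cot']
Total: 2

2


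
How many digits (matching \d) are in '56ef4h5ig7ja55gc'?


\d matches any digit 0-9.
Scanning '56ef4h5ig7ja55gc':
  pos 0: '5' -> DIGIT
  pos 1: '6' -> DIGIT
  pos 4: '4' -> DIGIT
  pos 6: '5' -> DIGIT
  pos 9: '7' -> DIGIT
  pos 12: '5' -> DIGIT
  pos 13: '5' -> DIGIT
Digits found: ['5', '6', '4', '5', '7', '5', '5']
Total: 7

7


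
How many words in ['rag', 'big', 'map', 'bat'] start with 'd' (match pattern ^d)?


Pattern ^d anchors to start of word. Check which words begin with 'd':
  'rag' -> no
  'big' -> no
  'map' -> no
  'bat' -> no
Matching words: []
Count: 0

0


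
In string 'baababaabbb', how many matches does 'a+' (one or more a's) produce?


Pattern 'a+' matches one or more consecutive a's.
String: 'baababaabbb'
Scanning for runs of a:
  Match 1: 'aa' (length 2)
  Match 2: 'a' (length 1)
  Match 3: 'aa' (length 2)
Total matches: 3

3


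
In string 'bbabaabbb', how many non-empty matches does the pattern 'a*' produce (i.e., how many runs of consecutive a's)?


Pattern 'a*' matches zero or more a's. We want non-empty runs of consecutive a's.
String: 'bbabaabbb'
Walking through the string to find runs of a's:
  Run 1: positions 2-2 -> 'a'
  Run 2: positions 4-5 -> 'aa'
Non-empty runs found: ['a', 'aa']
Count: 2

2


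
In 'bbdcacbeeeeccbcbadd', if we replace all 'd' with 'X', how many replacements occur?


re.sub('d', 'X', text) replaces every occurrence of 'd' with 'X'.
Text: 'bbdcacbeeeeccbcbadd'
Scanning for 'd':
  pos 2: 'd' -> replacement #1
  pos 17: 'd' -> replacement #2
  pos 18: 'd' -> replacement #3
Total replacements: 3

3


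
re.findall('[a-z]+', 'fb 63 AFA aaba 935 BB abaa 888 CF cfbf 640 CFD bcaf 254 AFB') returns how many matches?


Pattern '[a-z]+' finds one or more lowercase letters.
Text: 'fb 63 AFA aaba 935 BB abaa 888 CF cfbf 640 CFD bcaf 254 AFB'
Scanning for matches:
  Match 1: 'fb'
  Match 2: 'aaba'
  Match 3: 'abaa'
  Match 4: 'cfbf'
  Match 5: 'bcaf'
Total matches: 5

5


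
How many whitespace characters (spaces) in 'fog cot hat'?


\s matches whitespace characters (spaces, tabs, etc.).
Text: 'fog cot hat'
This text has 3 words separated by spaces.
Number of spaces = number of words - 1 = 3 - 1 = 2

2


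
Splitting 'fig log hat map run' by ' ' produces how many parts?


Splitting by ' ' breaks the string at each occurrence of the separator.
Text: 'fig log hat map run'
Parts after split:
  Part 1: 'fig'
  Part 2: 'log'
  Part 3: 'hat'
  Part 4: 'map'
  Part 5: 'run'
Total parts: 5

5


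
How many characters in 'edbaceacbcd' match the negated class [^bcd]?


Negated class [^bcd] matches any char NOT in {b, c, d}
Scanning 'edbaceacbcd':
  pos 0: 'e' -> MATCH
  pos 1: 'd' -> no (excluded)
  pos 2: 'b' -> no (excluded)
  pos 3: 'a' -> MATCH
  pos 4: 'c' -> no (excluded)
  pos 5: 'e' -> MATCH
  pos 6: 'a' -> MATCH
  pos 7: 'c' -> no (excluded)
  pos 8: 'b' -> no (excluded)
  pos 9: 'c' -> no (excluded)
  pos 10: 'd' -> no (excluded)
Total matches: 4

4


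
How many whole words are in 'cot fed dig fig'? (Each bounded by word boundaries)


Word boundaries (\b) mark the start/end of each word.
Text: 'cot fed dig fig'
Splitting by whitespace:
  Word 1: 'cot'
  Word 2: 'fed'
  Word 3: 'dig'
  Word 4: 'fig'
Total whole words: 4

4


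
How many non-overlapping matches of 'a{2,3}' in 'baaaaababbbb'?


Pattern 'a{2,3}' matches between 2 and 3 consecutive a's (greedy).
String: 'baaaaababbbb'
Finding runs of a's and applying greedy matching:
  Run at pos 1: 'aaaaa' (length 5)
  Run at pos 7: 'a' (length 1)
Matches: ['aaa', 'aa']
Count: 2

2


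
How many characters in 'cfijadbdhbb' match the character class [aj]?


Character class [aj] matches any of: {a, j}
Scanning string 'cfijadbdhbb' character by character:
  pos 0: 'c' -> no
  pos 1: 'f' -> no
  pos 2: 'i' -> no
  pos 3: 'j' -> MATCH
  pos 4: 'a' -> MATCH
  pos 5: 'd' -> no
  pos 6: 'b' -> no
  pos 7: 'd' -> no
  pos 8: 'h' -> no
  pos 9: 'b' -> no
  pos 10: 'b' -> no
Total matches: 2

2


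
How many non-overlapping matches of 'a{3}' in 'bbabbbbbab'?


Pattern 'a{3}' matches exactly 3 consecutive a's (greedy, non-overlapping).
String: 'bbabbbbbab'
Scanning for runs of a's:
  Run at pos 2: 'a' (length 1) -> 0 match(es)
  Run at pos 8: 'a' (length 1) -> 0 match(es)
Matches found: []
Total: 0

0


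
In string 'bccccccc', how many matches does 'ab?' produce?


Pattern 'ab?' matches 'a' optionally followed by 'b'.
String: 'bccccccc'
Scanning left to right for 'a' then checking next char:
Total matches: 0

0


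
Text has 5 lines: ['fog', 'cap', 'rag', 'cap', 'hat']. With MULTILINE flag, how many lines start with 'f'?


With MULTILINE flag, ^ matches the start of each line.
Lines: ['fog', 'cap', 'rag', 'cap', 'hat']
Checking which lines start with 'f':
  Line 1: 'fog' -> MATCH
  Line 2: 'cap' -> no
  Line 3: 'rag' -> no
  Line 4: 'cap' -> no
  Line 5: 'hat' -> no
Matching lines: ['fog']
Count: 1

1


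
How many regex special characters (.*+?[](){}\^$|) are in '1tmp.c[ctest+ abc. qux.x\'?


Regex special characters are: . * + ? [ ] ( ) { } \ ^ $ |
Scanning '1tmp.c[ctest+ abc. qux.x\':
  pos 4: '.' -> SPECIAL
  pos 6: '[' -> SPECIAL
  pos 12: '+' -> SPECIAL
  pos 17: '.' -> SPECIAL
  pos 22: '.' -> SPECIAL
  pos 24: '\' -> SPECIAL
Special chars found: ['.', '[', '+', '.', '.', '\\']
Total: 6

6


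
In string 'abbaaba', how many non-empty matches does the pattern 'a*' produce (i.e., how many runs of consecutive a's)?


Pattern 'a*' matches zero or more a's. We want non-empty runs of consecutive a's.
String: 'abbaaba'
Walking through the string to find runs of a's:
  Run 1: positions 0-0 -> 'a'
  Run 2: positions 3-4 -> 'aa'
  Run 3: positions 6-6 -> 'a'
Non-empty runs found: ['a', 'aa', 'a']
Count: 3

3


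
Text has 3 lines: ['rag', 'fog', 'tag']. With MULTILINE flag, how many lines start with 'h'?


With MULTILINE flag, ^ matches the start of each line.
Lines: ['rag', 'fog', 'tag']
Checking which lines start with 'h':
  Line 1: 'rag' -> no
  Line 2: 'fog' -> no
  Line 3: 'tag' -> no
Matching lines: []
Count: 0

0


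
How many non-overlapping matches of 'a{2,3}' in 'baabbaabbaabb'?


Pattern 'a{2,3}' matches between 2 and 3 consecutive a's (greedy).
String: 'baabbaabbaabb'
Finding runs of a's and applying greedy matching:
  Run at pos 1: 'aa' (length 2)
  Run at pos 5: 'aa' (length 2)
  Run at pos 9: 'aa' (length 2)
Matches: ['aa', 'aa', 'aa']
Count: 3

3


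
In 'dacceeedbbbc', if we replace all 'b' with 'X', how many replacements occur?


re.sub('b', 'X', text) replaces every occurrence of 'b' with 'X'.
Text: 'dacceeedbbbc'
Scanning for 'b':
  pos 8: 'b' -> replacement #1
  pos 9: 'b' -> replacement #2
  pos 10: 'b' -> replacement #3
Total replacements: 3

3


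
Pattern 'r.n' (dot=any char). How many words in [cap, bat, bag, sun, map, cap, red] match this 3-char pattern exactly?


Pattern 'r.n' means: starts with 'r', any single char, ends with 'n'.
Checking each word (must be exactly 3 chars):
  'cap' (len=3): no
  'bat' (len=3): no
  'bag' (len=3): no
  'sun' (len=3): no
  'map' (len=3): no
  'cap' (len=3): no
  'red' (len=3): no
Matching words: []
Total: 0

0


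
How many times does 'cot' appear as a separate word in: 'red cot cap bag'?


Scanning each word for exact match 'cot':
  Word 1: 'red' -> no
  Word 2: 'cot' -> MATCH
  Word 3: 'cap' -> no
  Word 4: 'bag' -> no
Total matches: 1

1


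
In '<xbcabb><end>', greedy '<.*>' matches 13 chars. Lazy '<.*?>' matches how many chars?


Greedy '<.*>' tries to match as MUCH as possible.
Lazy '<.*?>' tries to match as LITTLE as possible.

String: '<xbcabb><end>'
Greedy '<.*>' starts at first '<' and extends to the LAST '>': '<xbcabb><end>' (13 chars)
Lazy '<.*?>' starts at first '<' and stops at the FIRST '>': '<xbcabb>' (8 chars)

8


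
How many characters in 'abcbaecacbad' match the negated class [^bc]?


Negated class [^bc] matches any char NOT in {b, c}
Scanning 'abcbaecacbad':
  pos 0: 'a' -> MATCH
  pos 1: 'b' -> no (excluded)
  pos 2: 'c' -> no (excluded)
  pos 3: 'b' -> no (excluded)
  pos 4: 'a' -> MATCH
  pos 5: 'e' -> MATCH
  pos 6: 'c' -> no (excluded)
  pos 7: 'a' -> MATCH
  pos 8: 'c' -> no (excluded)
  pos 9: 'b' -> no (excluded)
  pos 10: 'a' -> MATCH
  pos 11: 'd' -> MATCH
Total matches: 6

6


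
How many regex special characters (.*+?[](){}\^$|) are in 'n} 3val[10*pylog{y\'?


Regex special characters are: . * + ? [ ] ( ) { } \ ^ $ |
Scanning 'n} 3val[10*pylog{y\':
  pos 1: '}' -> SPECIAL
  pos 7: '[' -> SPECIAL
  pos 10: '*' -> SPECIAL
  pos 16: '{' -> SPECIAL
  pos 18: '\' -> SPECIAL
Special chars found: ['}', '[', '*', '{', '\\']
Total: 5

5


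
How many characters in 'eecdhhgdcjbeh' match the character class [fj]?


Character class [fj] matches any of: {f, j}
Scanning string 'eecdhhgdcjbeh' character by character:
  pos 0: 'e' -> no
  pos 1: 'e' -> no
  pos 2: 'c' -> no
  pos 3: 'd' -> no
  pos 4: 'h' -> no
  pos 5: 'h' -> no
  pos 6: 'g' -> no
  pos 7: 'd' -> no
  pos 8: 'c' -> no
  pos 9: 'j' -> MATCH
  pos 10: 'b' -> no
  pos 11: 'e' -> no
  pos 12: 'h' -> no
Total matches: 1

1


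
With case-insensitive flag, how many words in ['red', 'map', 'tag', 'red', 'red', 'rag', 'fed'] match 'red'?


Case-insensitive matching: compare each word's lowercase form to 'red'.
  'red' -> lower='red' -> MATCH
  'map' -> lower='map' -> no
  'tag' -> lower='tag' -> no
  'red' -> lower='red' -> MATCH
  'red' -> lower='red' -> MATCH
  'rag' -> lower='rag' -> no
  'fed' -> lower='fed' -> no
Matches: ['red', 'red', 'red']
Count: 3

3


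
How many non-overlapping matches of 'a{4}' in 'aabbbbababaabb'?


Pattern 'a{4}' matches exactly 4 consecutive a's (greedy, non-overlapping).
String: 'aabbbbababaabb'
Scanning for runs of a's:
  Run at pos 0: 'aa' (length 2) -> 0 match(es)
  Run at pos 6: 'a' (length 1) -> 0 match(es)
  Run at pos 8: 'a' (length 1) -> 0 match(es)
  Run at pos 10: 'aa' (length 2) -> 0 match(es)
Matches found: []
Total: 0

0


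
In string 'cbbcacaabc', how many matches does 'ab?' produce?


Pattern 'ab?' matches 'a' optionally followed by 'b'.
String: 'cbbcacaabc'
Scanning left to right for 'a' then checking next char:
  Match 1: 'a' (a not followed by b)
  Match 2: 'a' (a not followed by b)
  Match 3: 'ab' (a followed by b)
Total matches: 3

3


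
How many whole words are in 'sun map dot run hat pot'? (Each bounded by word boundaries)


Word boundaries (\b) mark the start/end of each word.
Text: 'sun map dot run hat pot'
Splitting by whitespace:
  Word 1: 'sun'
  Word 2: 'map'
  Word 3: 'dot'
  Word 4: 'run'
  Word 5: 'hat'
  Word 6: 'pot'
Total whole words: 6

6


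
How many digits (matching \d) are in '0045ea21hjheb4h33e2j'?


\d matches any digit 0-9.
Scanning '0045ea21hjheb4h33e2j':
  pos 0: '0' -> DIGIT
  pos 1: '0' -> DIGIT
  pos 2: '4' -> DIGIT
  pos 3: '5' -> DIGIT
  pos 6: '2' -> DIGIT
  pos 7: '1' -> DIGIT
  pos 13: '4' -> DIGIT
  pos 15: '3' -> DIGIT
  pos 16: '3' -> DIGIT
  pos 18: '2' -> DIGIT
Digits found: ['0', '0', '4', '5', '2', '1', '4', '3', '3', '2']
Total: 10

10


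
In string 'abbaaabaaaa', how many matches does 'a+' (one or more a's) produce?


Pattern 'a+' matches one or more consecutive a's.
String: 'abbaaabaaaa'
Scanning for runs of a:
  Match 1: 'a' (length 1)
  Match 2: 'aaa' (length 3)
  Match 3: 'aaaa' (length 4)
Total matches: 3

3


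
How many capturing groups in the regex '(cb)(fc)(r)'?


To count capturing groups, count each '(' that starts a group.
Pattern: '(cb)(fc)(r)'
Walking through the pattern:
  Position 0: '(' -> group #1
  Position 4: '(' -> group #2
  Position 8: '(' -> group #3
Total capturing groups: 3

3


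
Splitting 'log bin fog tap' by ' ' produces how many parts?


Splitting by ' ' breaks the string at each occurrence of the separator.
Text: 'log bin fog tap'
Parts after split:
  Part 1: 'log'
  Part 2: 'bin'
  Part 3: 'fog'
  Part 4: 'tap'
Total parts: 4

4


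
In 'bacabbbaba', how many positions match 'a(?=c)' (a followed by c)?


Lookahead 'a(?=c)' matches 'a' only when followed by 'c'.
String: 'bacabbbaba'
Checking each position where char is 'a':
  pos 1: 'a' -> MATCH (next='c')
  pos 3: 'a' -> no (next='b')
  pos 7: 'a' -> no (next='b')
Matching positions: [1]
Count: 1

1


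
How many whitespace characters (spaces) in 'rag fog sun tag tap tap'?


\s matches whitespace characters (spaces, tabs, etc.).
Text: 'rag fog sun tag tap tap'
This text has 6 words separated by spaces.
Number of spaces = number of words - 1 = 6 - 1 = 5

5


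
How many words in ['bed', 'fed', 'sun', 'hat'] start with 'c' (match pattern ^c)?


Pattern ^c anchors to start of word. Check which words begin with 'c':
  'bed' -> no
  'fed' -> no
  'sun' -> no
  'hat' -> no
Matching words: []
Count: 0

0


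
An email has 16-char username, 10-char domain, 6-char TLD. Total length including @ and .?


An email address has format: username@domain.tld
Username length: 16
'@' character: 1
Domain length: 10
'.' character: 1
TLD length: 6
Total = 16 + 1 + 10 + 1 + 6 = 34

34


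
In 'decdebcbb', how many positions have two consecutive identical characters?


Looking for consecutive identical characters in 'decdebcbb':
  pos 0-1: 'd' vs 'e' -> different
  pos 1-2: 'e' vs 'c' -> different
  pos 2-3: 'c' vs 'd' -> different
  pos 3-4: 'd' vs 'e' -> different
  pos 4-5: 'e' vs 'b' -> different
  pos 5-6: 'b' vs 'c' -> different
  pos 6-7: 'c' vs 'b' -> different
  pos 7-8: 'b' vs 'b' -> MATCH ('bb')
Consecutive identical pairs: ['bb']
Count: 1

1


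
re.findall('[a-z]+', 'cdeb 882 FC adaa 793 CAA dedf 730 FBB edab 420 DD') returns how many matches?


Pattern '[a-z]+' finds one or more lowercase letters.
Text: 'cdeb 882 FC adaa 793 CAA dedf 730 FBB edab 420 DD'
Scanning for matches:
  Match 1: 'cdeb'
  Match 2: 'adaa'
  Match 3: 'dedf'
  Match 4: 'edab'
Total matches: 4

4


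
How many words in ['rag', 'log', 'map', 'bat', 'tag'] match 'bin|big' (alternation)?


Alternation 'bin|big' matches either 'bin' or 'big'.
Checking each word:
  'rag' -> no
  'log' -> no
  'map' -> no
  'bat' -> no
  'tag' -> no
Matches: []
Count: 0

0


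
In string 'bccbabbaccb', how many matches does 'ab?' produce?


Pattern 'ab?' matches 'a' optionally followed by 'b'.
String: 'bccbabbaccb'
Scanning left to right for 'a' then checking next char:
  Match 1: 'ab' (a followed by b)
  Match 2: 'a' (a not followed by b)
Total matches: 2

2


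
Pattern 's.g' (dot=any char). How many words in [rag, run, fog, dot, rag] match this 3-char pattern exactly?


Pattern 's.g' means: starts with 's', any single char, ends with 'g'.
Checking each word (must be exactly 3 chars):
  'rag' (len=3): no
  'run' (len=3): no
  'fog' (len=3): no
  'dot' (len=3): no
  'rag' (len=3): no
Matching words: []
Total: 0

0


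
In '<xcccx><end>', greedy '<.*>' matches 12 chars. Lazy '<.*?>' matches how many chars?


Greedy '<.*>' tries to match as MUCH as possible.
Lazy '<.*?>' tries to match as LITTLE as possible.

String: '<xcccx><end>'
Greedy '<.*>' starts at first '<' and extends to the LAST '>': '<xcccx><end>' (12 chars)
Lazy '<.*?>' starts at first '<' and stops at the FIRST '>': '<xcccx>' (7 chars)

7


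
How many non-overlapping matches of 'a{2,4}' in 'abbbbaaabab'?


Pattern 'a{2,4}' matches between 2 and 4 consecutive a's (greedy).
String: 'abbbbaaabab'
Finding runs of a's and applying greedy matching:
  Run at pos 0: 'a' (length 1)
  Run at pos 5: 'aaa' (length 3)
  Run at pos 9: 'a' (length 1)
Matches: ['aaa']
Count: 1

1


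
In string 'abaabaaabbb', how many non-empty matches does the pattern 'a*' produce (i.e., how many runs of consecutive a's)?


Pattern 'a*' matches zero or more a's. We want non-empty runs of consecutive a's.
String: 'abaabaaabbb'
Walking through the string to find runs of a's:
  Run 1: positions 0-0 -> 'a'
  Run 2: positions 2-3 -> 'aa'
  Run 3: positions 5-7 -> 'aaa'
Non-empty runs found: ['a', 'aa', 'aaa']
Count: 3

3


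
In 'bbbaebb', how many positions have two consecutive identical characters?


Looking for consecutive identical characters in 'bbbaebb':
  pos 0-1: 'b' vs 'b' -> MATCH ('bb')
  pos 1-2: 'b' vs 'b' -> MATCH ('bb')
  pos 2-3: 'b' vs 'a' -> different
  pos 3-4: 'a' vs 'e' -> different
  pos 4-5: 'e' vs 'b' -> different
  pos 5-6: 'b' vs 'b' -> MATCH ('bb')
Consecutive identical pairs: ['bb', 'bb', 'bb']
Count: 3

3


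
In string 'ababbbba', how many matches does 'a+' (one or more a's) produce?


Pattern 'a+' matches one or more consecutive a's.
String: 'ababbbba'
Scanning for runs of a:
  Match 1: 'a' (length 1)
  Match 2: 'a' (length 1)
  Match 3: 'a' (length 1)
Total matches: 3

3


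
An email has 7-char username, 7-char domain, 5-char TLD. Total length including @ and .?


An email address has format: username@domain.tld
Username length: 7
'@' character: 1
Domain length: 7
'.' character: 1
TLD length: 5
Total = 7 + 1 + 7 + 1 + 5 = 21

21


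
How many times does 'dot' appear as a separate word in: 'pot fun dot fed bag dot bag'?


Scanning each word for exact match 'dot':
  Word 1: 'pot' -> no
  Word 2: 'fun' -> no
  Word 3: 'dot' -> MATCH
  Word 4: 'fed' -> no
  Word 5: 'bag' -> no
  Word 6: 'dot' -> MATCH
  Word 7: 'bag' -> no
Total matches: 2

2


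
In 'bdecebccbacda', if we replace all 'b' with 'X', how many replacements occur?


re.sub('b', 'X', text) replaces every occurrence of 'b' with 'X'.
Text: 'bdecebccbacda'
Scanning for 'b':
  pos 0: 'b' -> replacement #1
  pos 5: 'b' -> replacement #2
  pos 8: 'b' -> replacement #3
Total replacements: 3

3


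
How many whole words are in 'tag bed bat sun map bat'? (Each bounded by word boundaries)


Word boundaries (\b) mark the start/end of each word.
Text: 'tag bed bat sun map bat'
Splitting by whitespace:
  Word 1: 'tag'
  Word 2: 'bed'
  Word 3: 'bat'
  Word 4: 'sun'
  Word 5: 'map'
  Word 6: 'bat'
Total whole words: 6

6


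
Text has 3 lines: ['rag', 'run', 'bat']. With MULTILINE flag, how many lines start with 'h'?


With MULTILINE flag, ^ matches the start of each line.
Lines: ['rag', 'run', 'bat']
Checking which lines start with 'h':
  Line 1: 'rag' -> no
  Line 2: 'run' -> no
  Line 3: 'bat' -> no
Matching lines: []
Count: 0

0


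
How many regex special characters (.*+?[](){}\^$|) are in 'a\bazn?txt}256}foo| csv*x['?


Regex special characters are: . * + ? [ ] ( ) { } \ ^ $ |
Scanning 'a\bazn?txt}256}foo| csv*x[':
  pos 1: '\' -> SPECIAL
  pos 6: '?' -> SPECIAL
  pos 10: '}' -> SPECIAL
  pos 14: '}' -> SPECIAL
  pos 18: '|' -> SPECIAL
  pos 23: '*' -> SPECIAL
  pos 25: '[' -> SPECIAL
Special chars found: ['\\', '?', '}', '}', '|', '*', '[']
Total: 7

7


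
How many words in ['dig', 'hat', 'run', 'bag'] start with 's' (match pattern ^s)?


Pattern ^s anchors to start of word. Check which words begin with 's':
  'dig' -> no
  'hat' -> no
  'run' -> no
  'bag' -> no
Matching words: []
Count: 0

0


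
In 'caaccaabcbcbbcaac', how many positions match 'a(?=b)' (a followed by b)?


Lookahead 'a(?=b)' matches 'a' only when followed by 'b'.
String: 'caaccaabcbcbbcaac'
Checking each position where char is 'a':
  pos 1: 'a' -> no (next='a')
  pos 2: 'a' -> no (next='c')
  pos 5: 'a' -> no (next='a')
  pos 6: 'a' -> MATCH (next='b')
  pos 14: 'a' -> no (next='a')
  pos 15: 'a' -> no (next='c')
Matching positions: [6]
Count: 1

1


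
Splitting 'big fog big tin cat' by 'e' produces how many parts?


Splitting by 'e' breaks the string at each occurrence of the separator.
Text: 'big fog big tin cat'
Parts after split:
  Part 1: 'big fog big tin cat'
Total parts: 1

1


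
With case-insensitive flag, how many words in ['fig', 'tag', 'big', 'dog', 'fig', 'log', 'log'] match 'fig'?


Case-insensitive matching: compare each word's lowercase form to 'fig'.
  'fig' -> lower='fig' -> MATCH
  'tag' -> lower='tag' -> no
  'big' -> lower='big' -> no
  'dog' -> lower='dog' -> no
  'fig' -> lower='fig' -> MATCH
  'log' -> lower='log' -> no
  'log' -> lower='log' -> no
Matches: ['fig', 'fig']
Count: 2

2


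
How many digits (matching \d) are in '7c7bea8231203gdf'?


\d matches any digit 0-9.
Scanning '7c7bea8231203gdf':
  pos 0: '7' -> DIGIT
  pos 2: '7' -> DIGIT
  pos 6: '8' -> DIGIT
  pos 7: '2' -> DIGIT
  pos 8: '3' -> DIGIT
  pos 9: '1' -> DIGIT
  pos 10: '2' -> DIGIT
  pos 11: '0' -> DIGIT
  pos 12: '3' -> DIGIT
Digits found: ['7', '7', '8', '2', '3', '1', '2', '0', '3']
Total: 9

9


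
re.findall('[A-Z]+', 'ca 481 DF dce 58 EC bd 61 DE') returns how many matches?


Pattern '[A-Z]+' finds one or more uppercase letters.
Text: 'ca 481 DF dce 58 EC bd 61 DE'
Scanning for matches:
  Match 1: 'DF'
  Match 2: 'EC'
  Match 3: 'DE'
Total matches: 3

3


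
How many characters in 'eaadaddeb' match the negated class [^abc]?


Negated class [^abc] matches any char NOT in {a, b, c}
Scanning 'eaadaddeb':
  pos 0: 'e' -> MATCH
  pos 1: 'a' -> no (excluded)
  pos 2: 'a' -> no (excluded)
  pos 3: 'd' -> MATCH
  pos 4: 'a' -> no (excluded)
  pos 5: 'd' -> MATCH
  pos 6: 'd' -> MATCH
  pos 7: 'e' -> MATCH
  pos 8: 'b' -> no (excluded)
Total matches: 5

5


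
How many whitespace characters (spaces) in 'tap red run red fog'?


\s matches whitespace characters (spaces, tabs, etc.).
Text: 'tap red run red fog'
This text has 5 words separated by spaces.
Number of spaces = number of words - 1 = 5 - 1 = 4

4


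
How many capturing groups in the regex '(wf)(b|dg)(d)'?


To count capturing groups, count each '(' that starts a group.
Pattern: '(wf)(b|dg)(d)'
Walking through the pattern:
  Position 0: '(' -> group #1
  Position 4: '(' -> group #2
  Position 10: '(' -> group #3
Total capturing groups: 3

3


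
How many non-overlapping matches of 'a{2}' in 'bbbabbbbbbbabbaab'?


Pattern 'a{2}' matches exactly 2 consecutive a's (greedy, non-overlapping).
String: 'bbbabbbbbbbabbaab'
Scanning for runs of a's:
  Run at pos 3: 'a' (length 1) -> 0 match(es)
  Run at pos 11: 'a' (length 1) -> 0 match(es)
  Run at pos 14: 'aa' (length 2) -> 1 match(es)
Matches found: ['aa']
Total: 1

1


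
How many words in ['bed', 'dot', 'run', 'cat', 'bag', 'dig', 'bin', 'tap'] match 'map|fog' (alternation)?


Alternation 'map|fog' matches either 'map' or 'fog'.
Checking each word:
  'bed' -> no
  'dot' -> no
  'run' -> no
  'cat' -> no
  'bag' -> no
  'dig' -> no
  'bin' -> no
  'tap' -> no
Matches: []
Count: 0

0


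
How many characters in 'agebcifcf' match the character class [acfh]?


Character class [acfh] matches any of: {a, c, f, h}
Scanning string 'agebcifcf' character by character:
  pos 0: 'a' -> MATCH
  pos 1: 'g' -> no
  pos 2: 'e' -> no
  pos 3: 'b' -> no
  pos 4: 'c' -> MATCH
  pos 5: 'i' -> no
  pos 6: 'f' -> MATCH
  pos 7: 'c' -> MATCH
  pos 8: 'f' -> MATCH
Total matches: 5

5


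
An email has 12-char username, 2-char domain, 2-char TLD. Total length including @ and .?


An email address has format: username@domain.tld
Username length: 12
'@' character: 1
Domain length: 2
'.' character: 1
TLD length: 2
Total = 12 + 1 + 2 + 1 + 2 = 18

18


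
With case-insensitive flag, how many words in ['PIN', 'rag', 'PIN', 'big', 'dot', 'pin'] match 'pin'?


Case-insensitive matching: compare each word's lowercase form to 'pin'.
  'PIN' -> lower='pin' -> MATCH
  'rag' -> lower='rag' -> no
  'PIN' -> lower='pin' -> MATCH
  'big' -> lower='big' -> no
  'dot' -> lower='dot' -> no
  'pin' -> lower='pin' -> MATCH
Matches: ['PIN', 'PIN', 'pin']
Count: 3

3


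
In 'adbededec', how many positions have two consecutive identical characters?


Looking for consecutive identical characters in 'adbededec':
  pos 0-1: 'a' vs 'd' -> different
  pos 1-2: 'd' vs 'b' -> different
  pos 2-3: 'b' vs 'e' -> different
  pos 3-4: 'e' vs 'd' -> different
  pos 4-5: 'd' vs 'e' -> different
  pos 5-6: 'e' vs 'd' -> different
  pos 6-7: 'd' vs 'e' -> different
  pos 7-8: 'e' vs 'c' -> different
Consecutive identical pairs: []
Count: 0

0


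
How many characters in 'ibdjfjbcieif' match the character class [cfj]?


Character class [cfj] matches any of: {c, f, j}
Scanning string 'ibdjfjbcieif' character by character:
  pos 0: 'i' -> no
  pos 1: 'b' -> no
  pos 2: 'd' -> no
  pos 3: 'j' -> MATCH
  pos 4: 'f' -> MATCH
  pos 5: 'j' -> MATCH
  pos 6: 'b' -> no
  pos 7: 'c' -> MATCH
  pos 8: 'i' -> no
  pos 9: 'e' -> no
  pos 10: 'i' -> no
  pos 11: 'f' -> MATCH
Total matches: 5

5


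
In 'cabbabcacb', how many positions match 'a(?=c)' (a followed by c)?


Lookahead 'a(?=c)' matches 'a' only when followed by 'c'.
String: 'cabbabcacb'
Checking each position where char is 'a':
  pos 1: 'a' -> no (next='b')
  pos 4: 'a' -> no (next='b')
  pos 7: 'a' -> MATCH (next='c')
Matching positions: [7]
Count: 1

1


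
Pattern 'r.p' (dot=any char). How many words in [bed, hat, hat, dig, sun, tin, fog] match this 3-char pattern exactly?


Pattern 'r.p' means: starts with 'r', any single char, ends with 'p'.
Checking each word (must be exactly 3 chars):
  'bed' (len=3): no
  'hat' (len=3): no
  'hat' (len=3): no
  'dig' (len=3): no
  'sun' (len=3): no
  'tin' (len=3): no
  'fog' (len=3): no
Matching words: []
Total: 0

0


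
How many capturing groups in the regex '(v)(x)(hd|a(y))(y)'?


To count capturing groups, count each '(' that starts a group.
Pattern: '(v)(x)(hd|a(y))(y)'
Walking through the pattern:
  Position 0: '(' -> group #1
  Position 3: '(' -> group #2
  Position 6: '(' -> group #3
  Position 11: '(' -> group #4
  Position 15: '(' -> group #5
Total capturing groups: 5

5


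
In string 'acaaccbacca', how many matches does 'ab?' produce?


Pattern 'ab?' matches 'a' optionally followed by 'b'.
String: 'acaaccbacca'
Scanning left to right for 'a' then checking next char:
  Match 1: 'a' (a not followed by b)
  Match 2: 'a' (a not followed by b)
  Match 3: 'a' (a not followed by b)
  Match 4: 'a' (a not followed by b)
  Match 5: 'a' (a not followed by b)
Total matches: 5

5


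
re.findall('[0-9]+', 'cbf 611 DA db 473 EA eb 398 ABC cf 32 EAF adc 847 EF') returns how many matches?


Pattern '[0-9]+' finds one or more digits.
Text: 'cbf 611 DA db 473 EA eb 398 ABC cf 32 EAF adc 847 EF'
Scanning for matches:
  Match 1: '611'
  Match 2: '473'
  Match 3: '398'
  Match 4: '32'
  Match 5: '847'
Total matches: 5

5


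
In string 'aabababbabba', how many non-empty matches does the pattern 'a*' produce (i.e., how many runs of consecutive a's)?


Pattern 'a*' matches zero or more a's. We want non-empty runs of consecutive a's.
String: 'aabababbabba'
Walking through the string to find runs of a's:
  Run 1: positions 0-1 -> 'aa'
  Run 2: positions 3-3 -> 'a'
  Run 3: positions 5-5 -> 'a'
  Run 4: positions 8-8 -> 'a'
  Run 5: positions 11-11 -> 'a'
Non-empty runs found: ['aa', 'a', 'a', 'a', 'a']
Count: 5

5


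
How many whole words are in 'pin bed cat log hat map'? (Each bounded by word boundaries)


Word boundaries (\b) mark the start/end of each word.
Text: 'pin bed cat log hat map'
Splitting by whitespace:
  Word 1: 'pin'
  Word 2: 'bed'
  Word 3: 'cat'
  Word 4: 'log'
  Word 5: 'hat'
  Word 6: 'map'
Total whole words: 6

6


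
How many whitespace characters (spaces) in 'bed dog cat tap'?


\s matches whitespace characters (spaces, tabs, etc.).
Text: 'bed dog cat tap'
This text has 4 words separated by spaces.
Number of spaces = number of words - 1 = 4 - 1 = 3

3


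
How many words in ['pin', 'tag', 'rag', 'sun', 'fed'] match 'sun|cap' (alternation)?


Alternation 'sun|cap' matches either 'sun' or 'cap'.
Checking each word:
  'pin' -> no
  'tag' -> no
  'rag' -> no
  'sun' -> MATCH
  'fed' -> no
Matches: ['sun']
Count: 1

1


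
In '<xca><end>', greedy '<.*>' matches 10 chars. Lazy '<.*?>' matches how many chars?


Greedy '<.*>' tries to match as MUCH as possible.
Lazy '<.*?>' tries to match as LITTLE as possible.

String: '<xca><end>'
Greedy '<.*>' starts at first '<' and extends to the LAST '>': '<xca><end>' (10 chars)
Lazy '<.*?>' starts at first '<' and stops at the FIRST '>': '<xca>' (5 chars)

5


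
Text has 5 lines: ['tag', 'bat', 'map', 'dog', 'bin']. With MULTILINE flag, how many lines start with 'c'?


With MULTILINE flag, ^ matches the start of each line.
Lines: ['tag', 'bat', 'map', 'dog', 'bin']
Checking which lines start with 'c':
  Line 1: 'tag' -> no
  Line 2: 'bat' -> no
  Line 3: 'map' -> no
  Line 4: 'dog' -> no
  Line 5: 'bin' -> no
Matching lines: []
Count: 0

0


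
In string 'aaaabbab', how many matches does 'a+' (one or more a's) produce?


Pattern 'a+' matches one or more consecutive a's.
String: 'aaaabbab'
Scanning for runs of a:
  Match 1: 'aaaa' (length 4)
  Match 2: 'a' (length 1)
Total matches: 2

2


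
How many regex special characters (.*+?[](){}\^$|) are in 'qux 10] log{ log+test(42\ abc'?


Regex special characters are: . * + ? [ ] ( ) { } \ ^ $ |
Scanning 'qux 10] log{ log+test(42\ abc':
  pos 6: ']' -> SPECIAL
  pos 11: '{' -> SPECIAL
  pos 16: '+' -> SPECIAL
  pos 21: '(' -> SPECIAL
  pos 24: '\' -> SPECIAL
Special chars found: [']', '{', '+', '(', '\\']
Total: 5

5


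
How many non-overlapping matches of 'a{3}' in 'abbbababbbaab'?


Pattern 'a{3}' matches exactly 3 consecutive a's (greedy, non-overlapping).
String: 'abbbababbbaab'
Scanning for runs of a's:
  Run at pos 0: 'a' (length 1) -> 0 match(es)
  Run at pos 4: 'a' (length 1) -> 0 match(es)
  Run at pos 6: 'a' (length 1) -> 0 match(es)
  Run at pos 10: 'aa' (length 2) -> 0 match(es)
Matches found: []
Total: 0

0


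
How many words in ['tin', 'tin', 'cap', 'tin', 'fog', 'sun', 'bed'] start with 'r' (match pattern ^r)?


Pattern ^r anchors to start of word. Check which words begin with 'r':
  'tin' -> no
  'tin' -> no
  'cap' -> no
  'tin' -> no
  'fog' -> no
  'sun' -> no
  'bed' -> no
Matching words: []
Count: 0

0


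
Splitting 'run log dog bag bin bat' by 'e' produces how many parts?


Splitting by 'e' breaks the string at each occurrence of the separator.
Text: 'run log dog bag bin bat'
Parts after split:
  Part 1: 'run log dog bag bin bat'
Total parts: 1

1
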